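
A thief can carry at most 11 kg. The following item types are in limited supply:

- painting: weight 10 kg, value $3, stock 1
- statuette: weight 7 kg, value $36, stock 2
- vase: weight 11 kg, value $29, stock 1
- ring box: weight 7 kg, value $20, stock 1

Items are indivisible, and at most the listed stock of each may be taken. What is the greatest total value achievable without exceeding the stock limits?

$36

Top feasible selections:
- 1×statuette: weight 7, value 36
- 1×vase: weight 11, value 29
- 1×ring box: weight 7, value 20
- 1×painting: weight 10, value 3
Best: $36.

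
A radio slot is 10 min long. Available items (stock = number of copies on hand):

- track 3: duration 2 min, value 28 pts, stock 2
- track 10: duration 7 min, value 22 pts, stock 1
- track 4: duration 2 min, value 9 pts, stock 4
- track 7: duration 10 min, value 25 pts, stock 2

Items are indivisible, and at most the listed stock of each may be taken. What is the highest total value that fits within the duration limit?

83 pts

Top feasible selections:
- 2×track 3 + 3×track 4: duration 10, value 83
- 2×track 3 + 2×track 4: duration 8, value 74
- 2×track 3 + 1×track 4: duration 6, value 65
- 1×track 3 + 4×track 4: duration 10, value 64
Best: 83 pts.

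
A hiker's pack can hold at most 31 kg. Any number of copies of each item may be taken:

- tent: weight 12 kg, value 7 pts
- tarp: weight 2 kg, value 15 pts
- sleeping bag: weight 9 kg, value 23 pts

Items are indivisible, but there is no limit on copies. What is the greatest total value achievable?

225 pts

Best value-per-unit is tarp at 15/2, and filling with it alone uses weight 15×2=30. No mix of the others beats 15×15 = 225.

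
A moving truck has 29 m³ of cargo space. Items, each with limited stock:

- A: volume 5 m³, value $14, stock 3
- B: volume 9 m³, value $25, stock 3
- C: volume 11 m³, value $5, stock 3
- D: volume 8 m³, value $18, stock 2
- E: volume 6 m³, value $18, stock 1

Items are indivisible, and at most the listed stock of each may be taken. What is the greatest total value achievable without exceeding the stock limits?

Best selections within volume 29 and stock limits:
- 1×A + 2×B + 1×E: volume 29, value 82
- 2×A + 2×B: volume 28, value 78
- 3×A + 1×D + 1×E: volume 29, value 78
- 3×B: volume 27, value 75
Best: $82.

$82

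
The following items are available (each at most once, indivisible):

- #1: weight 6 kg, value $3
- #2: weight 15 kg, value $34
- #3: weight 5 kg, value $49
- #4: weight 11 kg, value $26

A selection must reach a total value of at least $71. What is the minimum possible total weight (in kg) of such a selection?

Subsets with value ≥ 71, sorted by total weight:
- #3+#4: weight 16, value 75
- #2+#3: weight 20, value 83
- #1+#3+#4: weight 22, value 78
- #1+#2+#3: weight 26, value 86
Minimum weight: 16 kg.

16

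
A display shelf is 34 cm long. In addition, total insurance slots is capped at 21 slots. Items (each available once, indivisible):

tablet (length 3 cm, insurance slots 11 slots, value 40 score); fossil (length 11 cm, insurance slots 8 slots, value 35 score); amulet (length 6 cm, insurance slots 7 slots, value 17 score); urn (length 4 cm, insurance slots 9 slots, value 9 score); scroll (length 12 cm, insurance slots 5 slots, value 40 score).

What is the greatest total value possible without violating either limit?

Feasible sets respecting both limits:
- fossil+amulet+scroll: length 29, insurance slots 20, value 92
- tablet+scroll: length 15, insurance slots 16, value 80
- tablet+fossil: length 14, insurance slots 19, value 75
- fossil+scroll: length 23, insurance slots 13, value 75
Best: 92 score.

92 score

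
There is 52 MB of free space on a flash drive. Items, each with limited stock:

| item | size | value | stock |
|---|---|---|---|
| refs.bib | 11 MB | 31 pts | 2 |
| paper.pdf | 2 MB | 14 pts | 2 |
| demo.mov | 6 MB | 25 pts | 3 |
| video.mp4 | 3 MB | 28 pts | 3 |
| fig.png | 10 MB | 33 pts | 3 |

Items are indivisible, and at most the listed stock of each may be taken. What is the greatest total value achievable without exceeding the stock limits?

Top feasible selections:
- 2×paper.pdf + 3×demo.mov + 3×video.mp4 + 2×fig.png: size 51, value 253
- 1×refs.bib + 2×paper.pdf + 3×demo.mov + 3×video.mp4 + 1×fig.png: size 52, value 251
Best: 253 pts.

253 pts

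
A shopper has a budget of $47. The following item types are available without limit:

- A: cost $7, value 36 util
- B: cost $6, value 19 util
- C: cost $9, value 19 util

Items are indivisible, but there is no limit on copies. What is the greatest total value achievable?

218 util

Best value-per-unit is A at 36/7; filling with it alone gives 6×36 = 216.
Optimal mix: 5×A + 2×B → cost 47, value 218.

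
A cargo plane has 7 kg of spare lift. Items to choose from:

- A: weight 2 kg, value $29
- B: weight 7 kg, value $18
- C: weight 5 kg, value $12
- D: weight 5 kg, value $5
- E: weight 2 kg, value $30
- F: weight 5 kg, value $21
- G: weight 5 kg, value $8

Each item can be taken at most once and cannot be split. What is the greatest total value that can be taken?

$59

This is a 0/1 knapsack; check combinations near the capacity.
- A+E: weight 2+2=4, value 29+30=59
- E+F: weight 2+5=7, value 30+21=51
- A+F: weight 2+5=7, value 29+21=50
- C+E: weight 5+2=7, value 12+30=42
Best: $59.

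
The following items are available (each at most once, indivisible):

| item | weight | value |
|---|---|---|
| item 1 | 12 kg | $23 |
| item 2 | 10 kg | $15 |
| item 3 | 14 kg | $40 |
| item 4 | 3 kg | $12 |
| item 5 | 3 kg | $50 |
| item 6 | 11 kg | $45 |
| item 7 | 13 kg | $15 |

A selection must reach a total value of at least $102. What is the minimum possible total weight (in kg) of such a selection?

Subsets with value ≥ 102, sorted by total weight:
- item 4+item 5+item 6: weight 17, value 107
- item 3+item 4+item 5: weight 20, value 102
- item 2+item 5+item 6: weight 24, value 110
Minimum weight: 17 kg.

17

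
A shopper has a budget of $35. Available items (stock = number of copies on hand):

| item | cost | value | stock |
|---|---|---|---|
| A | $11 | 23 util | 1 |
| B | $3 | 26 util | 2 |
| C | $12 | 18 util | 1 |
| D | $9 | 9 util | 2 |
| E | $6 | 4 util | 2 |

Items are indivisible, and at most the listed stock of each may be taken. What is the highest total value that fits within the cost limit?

97 util

Top feasible selections:
- 1×A + 2×B + 1×C + 1×E: cost 35, value 97
- 1×A + 2×B + 1×C: cost 29, value 93
- 1×A + 2×B + 2×D: cost 35, value 93
- 1×A + 2×B + 1×D + 1×E: cost 32, value 88
Best: 97 util.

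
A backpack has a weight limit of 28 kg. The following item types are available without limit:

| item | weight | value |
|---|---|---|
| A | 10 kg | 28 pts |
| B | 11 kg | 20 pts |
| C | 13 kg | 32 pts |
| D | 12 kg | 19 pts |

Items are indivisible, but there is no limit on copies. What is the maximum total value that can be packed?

64 pts

Best value-per-unit is A at 28/10; filling with it alone gives 2×28 = 56.
Optimal mix: 2×C → weight 26, value 64.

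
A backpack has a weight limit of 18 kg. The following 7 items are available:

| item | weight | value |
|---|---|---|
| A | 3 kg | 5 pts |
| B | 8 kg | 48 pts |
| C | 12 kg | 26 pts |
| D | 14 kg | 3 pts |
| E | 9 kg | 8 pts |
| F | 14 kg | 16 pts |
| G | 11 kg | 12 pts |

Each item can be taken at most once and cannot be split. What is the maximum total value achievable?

56 pts

This is a 0/1 knapsack; check combinations near the capacity.
- B+E: weight 8+9=17, value 48+8=56
- A+B: weight 3+8=11, value 5+48=53
- B: weight 8, value 48
- A+C: weight 3+12=15, value 5+26=31
- C: weight 12, value 26
Best: 56 pts.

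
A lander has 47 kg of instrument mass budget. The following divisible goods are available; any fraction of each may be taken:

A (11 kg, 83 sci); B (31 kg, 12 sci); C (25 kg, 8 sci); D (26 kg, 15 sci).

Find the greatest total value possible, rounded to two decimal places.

101.87

Take in order of value per unit:
- A (83/11 per unit): all 11 → value 83, running total 83.00
- D (15/26 per unit): all 26 → value 15, running total 98.00
- B (12/31 per unit): 10 of 31 → value 10×12/31 = 3.8710, running total 101.87
Total 101.87.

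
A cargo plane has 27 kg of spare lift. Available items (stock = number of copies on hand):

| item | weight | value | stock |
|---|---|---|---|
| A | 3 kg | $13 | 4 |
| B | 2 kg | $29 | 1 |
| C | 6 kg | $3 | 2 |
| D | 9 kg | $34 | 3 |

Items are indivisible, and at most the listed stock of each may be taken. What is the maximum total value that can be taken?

Best selections within weight 27 and stock limits:
- 2×A + 1×B + 2×D: weight 26, value 123
- 4×A + 1×B + 1×D: weight 23, value 115
- 1×A + 1×B + 2×D: weight 23, value 110
Best: $123.

$123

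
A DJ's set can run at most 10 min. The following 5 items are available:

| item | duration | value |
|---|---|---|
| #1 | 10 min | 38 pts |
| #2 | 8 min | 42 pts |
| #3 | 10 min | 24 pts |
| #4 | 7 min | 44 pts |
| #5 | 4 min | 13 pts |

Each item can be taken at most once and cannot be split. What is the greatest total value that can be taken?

44 pts

Check high-value combinations within 10 min:
- #4: duration 7, value 44
- #2: duration 8, value 42
- #1: duration 10, value 38
Best: 44 pts.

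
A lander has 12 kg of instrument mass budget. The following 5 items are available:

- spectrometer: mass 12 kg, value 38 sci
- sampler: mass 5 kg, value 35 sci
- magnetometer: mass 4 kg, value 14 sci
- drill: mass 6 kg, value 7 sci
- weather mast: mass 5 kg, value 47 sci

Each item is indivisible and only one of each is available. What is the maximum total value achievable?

82 sci

Check high-value combinations within 12 kg:
- sampler+weather mast: mass 5+5=10, value 35+47=82
- magnetometer+weather mast: mass 4+5=9, value 14+47=61
- drill+weather mast: mass 6+5=11, value 7+47=54
Best: 82 sci.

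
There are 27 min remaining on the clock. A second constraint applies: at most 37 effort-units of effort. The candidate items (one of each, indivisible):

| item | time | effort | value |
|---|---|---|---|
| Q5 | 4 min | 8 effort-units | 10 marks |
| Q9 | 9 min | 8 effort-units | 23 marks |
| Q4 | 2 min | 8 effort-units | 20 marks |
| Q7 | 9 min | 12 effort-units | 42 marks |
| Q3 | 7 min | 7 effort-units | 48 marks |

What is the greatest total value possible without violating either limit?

133 marks

Feasible sets respecting both limits:
- Q9+Q4+Q7+Q3: time 27, effort 35, value 133
- Q5+Q4+Q7+Q3: time 22, effort 35, value 120
- Q9+Q7+Q3: time 25, effort 27, value 113
Best: 133 marks.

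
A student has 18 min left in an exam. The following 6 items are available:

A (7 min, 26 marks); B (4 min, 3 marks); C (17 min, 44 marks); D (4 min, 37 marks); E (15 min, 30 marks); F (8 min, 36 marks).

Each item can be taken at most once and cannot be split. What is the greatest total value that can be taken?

76 marks

Check high-value combinations within 18 min:
- B+D+F: time 4+4+8=16, value 3+37+36=76
- D+F: time 4+8=12, value 37+36=73
- A+B+D: time 7+4+4=15, value 26+3+37=66
- A+D: time 7+4=11, value 26+37=63
- A+F: time 7+8=15, value 26+36=62
Best: 76 marks.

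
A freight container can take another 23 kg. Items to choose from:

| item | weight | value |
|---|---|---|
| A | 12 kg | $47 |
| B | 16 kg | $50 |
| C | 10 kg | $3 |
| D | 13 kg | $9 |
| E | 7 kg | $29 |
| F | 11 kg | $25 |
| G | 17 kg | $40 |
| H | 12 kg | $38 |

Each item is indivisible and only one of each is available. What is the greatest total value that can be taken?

$79

Check high-value combinations within 23 kg:
- B+E: weight 16+7=23, value 50+29=79
- A+E: weight 12+7=19, value 47+29=76
- A+F: weight 12+11=23, value 47+25=72
- E+H: weight 7+12=19, value 29+38=67
Best: $79.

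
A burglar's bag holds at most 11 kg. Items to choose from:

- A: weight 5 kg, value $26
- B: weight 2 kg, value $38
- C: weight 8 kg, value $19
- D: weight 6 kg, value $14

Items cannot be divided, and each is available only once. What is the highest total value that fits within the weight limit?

This is a 0/1 knapsack; check combinations near the capacity.
- A+B: weight 5+2=7, value 26+38=64
- B+C: weight 2+8=10, value 38+19=57
- B+D: weight 2+6=8, value 38+14=52
Best: $64.

$64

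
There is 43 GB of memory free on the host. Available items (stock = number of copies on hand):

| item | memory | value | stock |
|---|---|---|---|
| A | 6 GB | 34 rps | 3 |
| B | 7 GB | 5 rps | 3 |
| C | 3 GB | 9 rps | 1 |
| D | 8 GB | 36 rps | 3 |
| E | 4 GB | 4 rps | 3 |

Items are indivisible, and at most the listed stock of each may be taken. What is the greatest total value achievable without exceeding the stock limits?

210 rps

Best selections within memory 43 and stock limits:
- 3×A + 3×D: memory 42, value 210
- 2×A + 1×C + 3×D + 1×E: memory 43, value 189
Best: 210 rps.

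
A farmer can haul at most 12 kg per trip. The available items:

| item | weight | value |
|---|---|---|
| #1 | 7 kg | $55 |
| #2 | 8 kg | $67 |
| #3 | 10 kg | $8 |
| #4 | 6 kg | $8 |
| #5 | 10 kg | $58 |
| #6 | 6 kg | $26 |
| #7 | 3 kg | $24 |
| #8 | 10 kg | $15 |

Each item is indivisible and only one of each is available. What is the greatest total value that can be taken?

$91

Check high-value combinations within 12 kg:
- #2+#7: weight 8+3=11, value 67+24=91
- #1+#7: weight 7+3=10, value 55+24=79
- #2: weight 8, value 67
- #5: weight 10, value 58
- #1: weight 7, value 55
Best: $91.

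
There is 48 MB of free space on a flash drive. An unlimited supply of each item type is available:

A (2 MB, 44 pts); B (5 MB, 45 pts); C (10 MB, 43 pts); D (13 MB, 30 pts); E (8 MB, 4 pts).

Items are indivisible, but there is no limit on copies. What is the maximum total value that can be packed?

Best value-per-unit is A at 44/2, and filling with it alone uses size 24×2=48. No mix of the others beats 24×44 = 1056.

1056 pts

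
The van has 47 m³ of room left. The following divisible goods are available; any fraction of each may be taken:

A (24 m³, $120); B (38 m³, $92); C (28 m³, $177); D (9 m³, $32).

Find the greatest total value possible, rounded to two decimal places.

272.00

Take in order of value per unit:
- C (177/28 per unit): all 28 → value 177, running total 177.00
- A (120/24 per unit): 19 of 24 → value 19×120/24 = 95.0000, running total 272.00
Total 272.00.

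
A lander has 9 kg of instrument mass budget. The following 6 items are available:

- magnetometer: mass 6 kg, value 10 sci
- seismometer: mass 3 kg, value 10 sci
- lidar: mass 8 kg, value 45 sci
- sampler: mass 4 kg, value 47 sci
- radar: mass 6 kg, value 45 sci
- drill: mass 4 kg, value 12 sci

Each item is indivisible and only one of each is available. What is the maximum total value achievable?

Check high-value combinations within 9 kg:
- sampler+drill: mass 4+4=8, value 47+12=59
- seismometer+sampler: mass 3+4=7, value 10+47=57
- seismometer+radar: mass 3+6=9, value 10+45=55
- sampler: mass 4, value 47
- radar: mass 6, value 45
Best: 59 sci.

59 sci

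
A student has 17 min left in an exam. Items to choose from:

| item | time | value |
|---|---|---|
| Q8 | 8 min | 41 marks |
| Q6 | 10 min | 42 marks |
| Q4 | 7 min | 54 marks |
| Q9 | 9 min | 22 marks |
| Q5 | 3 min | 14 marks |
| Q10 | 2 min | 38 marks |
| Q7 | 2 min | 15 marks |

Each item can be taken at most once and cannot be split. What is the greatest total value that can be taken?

133 marks

Check high-value combinations within 17 min:
- Q8+Q4+Q10: time 8+7+2=17, value 41+54+38=133
- Q4+Q5+Q10+Q7: time 7+3+2+2=14, value 54+14+38+15=121
- Q8+Q4+Q7: time 8+7+2=17, value 41+54+15=110
- Q6+Q5+Q10+Q7: time 10+3+2+2=17, value 42+14+38+15=109
Best: 133 marks.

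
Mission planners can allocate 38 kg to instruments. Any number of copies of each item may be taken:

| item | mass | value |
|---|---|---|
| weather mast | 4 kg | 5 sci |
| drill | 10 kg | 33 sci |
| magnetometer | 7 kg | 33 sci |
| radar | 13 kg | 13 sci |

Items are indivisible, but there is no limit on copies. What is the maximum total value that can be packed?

Best value-per-unit is magnetometer at 33/7; filling with it alone gives 5×33 = 165.
Optimal mix: 1×drill + 4×magnetometer → mass 38, value 165.

165 sci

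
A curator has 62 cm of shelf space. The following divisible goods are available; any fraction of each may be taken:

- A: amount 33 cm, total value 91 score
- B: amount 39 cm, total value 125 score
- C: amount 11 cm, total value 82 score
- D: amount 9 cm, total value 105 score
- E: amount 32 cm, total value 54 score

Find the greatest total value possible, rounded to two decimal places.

320.27

Take in order of value per unit:
- D (105/9 per unit): all 9 → value 105, running total 105.00
- C (82/11 per unit): all 11 → value 82, running total 187.00
- B (125/39 per unit): all 39 → value 125, running total 312.00
- A (91/33 per unit): 3 of 33 → value 3×91/33 = 8.2727, running total 320.27
Total 320.27.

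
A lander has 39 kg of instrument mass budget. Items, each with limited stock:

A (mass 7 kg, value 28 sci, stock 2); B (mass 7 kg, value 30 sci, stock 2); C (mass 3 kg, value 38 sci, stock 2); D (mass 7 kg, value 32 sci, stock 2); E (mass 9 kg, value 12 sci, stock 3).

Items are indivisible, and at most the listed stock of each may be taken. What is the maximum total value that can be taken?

Best selections within mass 39 and stock limits:
- 2×B + 2×C + 2×D: mass 34, value 200
- 1×A + 1×B + 2×C + 2×D: mass 34, value 198
- 1×A + 2×B + 2×C + 1×D: mass 34, value 196
- 2×A + 2×C + 2×D: mass 34, value 196
Best: 200 sci.

200 sci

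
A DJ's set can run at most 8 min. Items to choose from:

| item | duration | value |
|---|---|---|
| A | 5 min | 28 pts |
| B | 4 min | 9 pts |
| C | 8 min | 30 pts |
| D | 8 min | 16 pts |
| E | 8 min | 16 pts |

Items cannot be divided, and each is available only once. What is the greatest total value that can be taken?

Check high-value combinations within 8 min:
- C: duration 8, value 30
- A: duration 5, value 28
- D: duration 8, value 16
- E: duration 8, value 16
Best: 30 pts.

30 pts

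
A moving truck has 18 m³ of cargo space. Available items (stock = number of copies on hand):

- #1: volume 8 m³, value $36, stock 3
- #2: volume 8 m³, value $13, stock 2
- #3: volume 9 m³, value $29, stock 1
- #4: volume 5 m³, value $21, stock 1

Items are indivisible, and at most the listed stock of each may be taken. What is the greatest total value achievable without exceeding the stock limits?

Best selections within volume 18 and stock limits:
- 2×#1: volume 16, value 72
- 1×#1 + 1×#3: volume 17, value 65
Best: $72.

$72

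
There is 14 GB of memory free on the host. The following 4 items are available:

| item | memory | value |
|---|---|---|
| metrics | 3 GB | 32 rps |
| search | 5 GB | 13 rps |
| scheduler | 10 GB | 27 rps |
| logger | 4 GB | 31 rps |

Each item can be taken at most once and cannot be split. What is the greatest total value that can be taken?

Check high-value combinations within 14 GB:
- metrics+search+logger: memory 3+5+4=12, value 32+13+31=76
- metrics+logger: memory 3+4=7, value 32+31=63
- metrics+scheduler: memory 3+10=13, value 32+27=59
- scheduler+logger: memory 10+4=14, value 27+31=58
- metrics+search: memory 3+5=8, value 32+13=45
Best: 76 rps.

76 rps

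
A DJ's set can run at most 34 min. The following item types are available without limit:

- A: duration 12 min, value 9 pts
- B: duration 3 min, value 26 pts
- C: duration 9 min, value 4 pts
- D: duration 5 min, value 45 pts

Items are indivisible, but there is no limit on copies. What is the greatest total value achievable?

Best value-per-unit is D at 45/5; filling with it alone gives 6×45 = 270.
Optimal mix: 3×B + 5×D → duration 34, value 303.

303 pts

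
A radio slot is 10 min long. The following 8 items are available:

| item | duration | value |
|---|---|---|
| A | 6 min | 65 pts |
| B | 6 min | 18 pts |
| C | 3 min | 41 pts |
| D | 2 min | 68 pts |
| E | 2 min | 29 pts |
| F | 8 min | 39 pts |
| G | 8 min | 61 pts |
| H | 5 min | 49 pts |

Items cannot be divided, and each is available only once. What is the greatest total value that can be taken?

162 pts

Check high-value combinations within 10 min:
- A+D+E: duration 6+2+2=10, value 65+68+29=162
- C+D+H: duration 3+2+5=10, value 41+68+49=158
- D+E+H: duration 2+2+5=9, value 68+29+49=146
- C+D+E: duration 3+2+2=7, value 41+68+29=138
Best: 162 pts.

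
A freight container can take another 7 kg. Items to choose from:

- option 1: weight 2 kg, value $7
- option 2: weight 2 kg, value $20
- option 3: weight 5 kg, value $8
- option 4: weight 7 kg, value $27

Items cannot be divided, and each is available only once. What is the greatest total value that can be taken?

Check high-value combinations within 7 kg:
- option 2+option 3: weight 2+5=7, value 20+8=28
- option 1+option 2: weight 2+2=4, value 7+20=27
- option 4: weight 7, value 27
- option 2: weight 2, value 20
Best: $28.

$28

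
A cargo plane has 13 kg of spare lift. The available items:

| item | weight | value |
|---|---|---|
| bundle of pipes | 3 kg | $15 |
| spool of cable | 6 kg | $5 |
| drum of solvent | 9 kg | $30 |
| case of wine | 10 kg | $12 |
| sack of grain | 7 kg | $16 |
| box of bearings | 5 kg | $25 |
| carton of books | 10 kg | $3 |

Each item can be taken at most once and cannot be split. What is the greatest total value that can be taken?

$45

This is a 0/1 knapsack; check combinations near the capacity.
- bundle of pipes+drum of solvent: weight 3+9=12, value 15+30=45
- sack of grain+box of bearings: weight 7+5=12, value 16+25=41
- bundle of pipes+box of bearings: weight 3+5=8, value 15+25=40
- bundle of pipes+sack of grain: weight 3+7=10, value 15+16=31
- drum of solvent: weight 9, value 30
Best: $45.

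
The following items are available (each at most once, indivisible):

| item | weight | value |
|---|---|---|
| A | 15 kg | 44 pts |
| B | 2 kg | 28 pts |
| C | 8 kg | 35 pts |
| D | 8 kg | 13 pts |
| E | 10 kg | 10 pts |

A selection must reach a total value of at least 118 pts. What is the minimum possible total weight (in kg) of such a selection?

33

Subsets with value ≥ 118, sorted by total weight:
- A+B+C+D: weight 33, value 120
- A+B+C+D+E: weight 43, value 130
Minimum weight: 33 kg.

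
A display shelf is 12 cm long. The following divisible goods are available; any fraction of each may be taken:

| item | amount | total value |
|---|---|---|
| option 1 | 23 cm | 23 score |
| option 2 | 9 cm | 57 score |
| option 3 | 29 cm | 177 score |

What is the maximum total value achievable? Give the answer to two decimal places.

75.31

Take in order of value per unit:
- option 2 (57/9 per unit): all 9 → value 57, running total 57.00
- option 3 (177/29 per unit): 3 of 29 → value 3×177/29 = 18.3103, running total 75.31
Total 75.31.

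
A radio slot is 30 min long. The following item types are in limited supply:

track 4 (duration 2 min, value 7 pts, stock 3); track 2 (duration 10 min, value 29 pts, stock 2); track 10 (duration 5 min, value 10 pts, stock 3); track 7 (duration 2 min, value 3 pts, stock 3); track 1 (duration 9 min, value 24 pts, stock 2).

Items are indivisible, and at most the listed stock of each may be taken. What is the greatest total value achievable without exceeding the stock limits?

85 pts

Top feasible selections:
- 3×track 4 + 2×track 2 + 2×track 7: duration 30, value 85
- 1×track 4 + 1×track 2 + 2×track 1: duration 30, value 84
Best: 85 pts.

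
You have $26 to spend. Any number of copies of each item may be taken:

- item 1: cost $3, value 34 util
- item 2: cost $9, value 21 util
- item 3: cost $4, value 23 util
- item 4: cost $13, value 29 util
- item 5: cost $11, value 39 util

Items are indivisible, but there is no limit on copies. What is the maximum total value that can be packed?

272 util

Best value-per-unit is item 1 at 34/3, and filling with it alone uses cost 8×3=24. No mix of the others beats 8×34 = 272.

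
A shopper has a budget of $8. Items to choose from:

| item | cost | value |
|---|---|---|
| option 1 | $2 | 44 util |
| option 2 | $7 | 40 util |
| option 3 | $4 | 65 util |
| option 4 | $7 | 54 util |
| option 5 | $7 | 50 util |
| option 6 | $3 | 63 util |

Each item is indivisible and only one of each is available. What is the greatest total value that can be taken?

128 util

Check high-value combinations within $8:
- option 3+option 6: cost 4+3=7, value 65+63=128
- option 1+option 3: cost 2+4=6, value 44+65=109
- option 1+option 6: cost 2+3=5, value 44+63=107
Best: 128 util.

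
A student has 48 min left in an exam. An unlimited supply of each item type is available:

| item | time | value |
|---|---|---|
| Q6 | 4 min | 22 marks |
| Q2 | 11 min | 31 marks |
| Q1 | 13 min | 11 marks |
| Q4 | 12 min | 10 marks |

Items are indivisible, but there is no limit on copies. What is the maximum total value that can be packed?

264 marks

Best value-per-unit is Q6 at 22/4, and filling with it alone uses time 12×4=48. No mix of the others beats 12×22 = 264.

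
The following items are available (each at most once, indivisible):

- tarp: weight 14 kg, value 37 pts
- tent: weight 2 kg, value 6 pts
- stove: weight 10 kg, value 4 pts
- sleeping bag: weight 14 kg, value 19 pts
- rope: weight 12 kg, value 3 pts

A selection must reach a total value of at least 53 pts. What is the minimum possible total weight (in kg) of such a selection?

28

Subsets with value ≥ 53, sorted by total weight:
- tarp+sleeping bag: weight 28, value 56
- tarp+tent+sleeping bag: weight 30, value 62
Minimum weight: 28 kg.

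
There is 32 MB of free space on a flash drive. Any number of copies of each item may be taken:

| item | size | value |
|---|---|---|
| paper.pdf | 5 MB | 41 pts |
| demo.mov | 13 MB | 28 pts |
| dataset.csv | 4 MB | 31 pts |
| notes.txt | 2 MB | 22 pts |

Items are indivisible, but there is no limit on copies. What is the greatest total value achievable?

Best value-per-unit is notes.txt at 22/2, and filling with it alone uses size 16×2=32. No mix of the others beats 16×22 = 352.

352 pts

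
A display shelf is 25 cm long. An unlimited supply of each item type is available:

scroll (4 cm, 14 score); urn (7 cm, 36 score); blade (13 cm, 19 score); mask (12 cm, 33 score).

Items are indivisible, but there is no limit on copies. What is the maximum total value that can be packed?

Best value-per-unit is urn at 36/7; filling with it alone gives 3×36 = 108.
Optimal mix: 1×scroll + 3×urn → length 25, value 122.

122 score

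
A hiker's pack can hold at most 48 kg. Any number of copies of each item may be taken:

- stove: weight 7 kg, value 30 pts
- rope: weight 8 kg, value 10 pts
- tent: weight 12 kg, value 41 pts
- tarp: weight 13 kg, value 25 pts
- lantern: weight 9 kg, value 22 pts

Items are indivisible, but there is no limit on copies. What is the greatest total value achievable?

191 pts

Best value-per-unit is stove at 30/7; filling with it alone gives 6×30 = 180.
Optimal mix: 5×stove + 1×tent → weight 47, value 191.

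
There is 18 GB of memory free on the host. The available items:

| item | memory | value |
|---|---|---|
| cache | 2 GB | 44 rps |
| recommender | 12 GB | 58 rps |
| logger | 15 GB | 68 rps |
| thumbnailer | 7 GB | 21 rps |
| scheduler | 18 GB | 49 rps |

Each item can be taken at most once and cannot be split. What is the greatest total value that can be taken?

Check high-value combinations within 18 GB:
- cache+logger: memory 2+15=17, value 44+68=112
- cache+recommender: memory 2+12=14, value 44+58=102
- logger: memory 15, value 68
- cache+thumbnailer: memory 2+7=9, value 44+21=65
Best: 112 rps.

112 rps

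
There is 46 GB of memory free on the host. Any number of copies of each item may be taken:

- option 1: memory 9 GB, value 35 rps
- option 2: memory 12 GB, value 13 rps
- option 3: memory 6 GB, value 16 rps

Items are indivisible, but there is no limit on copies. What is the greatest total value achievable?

175 rps

Best value-per-unit is option 1 at 35/9, and filling with it alone uses memory 5×9=45. No mix of the others beats 5×35 = 175.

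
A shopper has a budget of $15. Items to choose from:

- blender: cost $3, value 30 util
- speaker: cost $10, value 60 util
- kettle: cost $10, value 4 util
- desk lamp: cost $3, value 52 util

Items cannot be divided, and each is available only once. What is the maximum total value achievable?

112 util

Check high-value combinations within $15:
- speaker+desk lamp: cost 10+3=13, value 60+52=112
- blender+speaker: cost 3+10=13, value 30+60=90
- blender+desk lamp: cost 3+3=6, value 30+52=82
Best: 112 util.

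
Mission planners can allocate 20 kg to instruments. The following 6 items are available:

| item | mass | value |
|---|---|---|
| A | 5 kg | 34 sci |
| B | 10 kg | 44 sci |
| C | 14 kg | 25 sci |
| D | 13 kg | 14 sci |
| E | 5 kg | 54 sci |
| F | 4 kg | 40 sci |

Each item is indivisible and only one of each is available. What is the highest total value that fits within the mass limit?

Check high-value combinations within 20 kg:
- B+E+F: mass 10+5+4=19, value 44+54+40=138
- A+B+E: mass 5+10+5=20, value 34+44+54=132
- A+E+F: mass 5+5+4=14, value 34+54+40=128
Best: 138 sci.

138 sci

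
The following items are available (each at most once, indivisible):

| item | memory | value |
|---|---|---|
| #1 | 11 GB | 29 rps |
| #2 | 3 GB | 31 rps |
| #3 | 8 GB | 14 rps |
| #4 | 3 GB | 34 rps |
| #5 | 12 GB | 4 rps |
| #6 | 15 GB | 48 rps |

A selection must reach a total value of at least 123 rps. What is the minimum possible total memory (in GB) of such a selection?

Subsets with value ≥ 123, sorted by total memory:
- #2+#3+#4+#6: memory 29, value 127
- #1+#2+#4+#6: memory 32, value 142
- #1+#3+#4+#6: memory 37, value 125
Minimum memory: 29 GB.

29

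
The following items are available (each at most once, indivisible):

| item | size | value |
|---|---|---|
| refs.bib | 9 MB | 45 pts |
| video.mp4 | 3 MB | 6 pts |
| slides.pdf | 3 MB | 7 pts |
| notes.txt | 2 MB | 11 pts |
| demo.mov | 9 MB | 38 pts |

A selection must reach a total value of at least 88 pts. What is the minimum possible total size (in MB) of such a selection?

20

Subsets with value ≥ 88, sorted by total size:
- refs.bib+notes.txt+demo.mov: size 20, value 94
- refs.bib+slides.pdf+demo.mov: size 21, value 90
Minimum size: 20 MB.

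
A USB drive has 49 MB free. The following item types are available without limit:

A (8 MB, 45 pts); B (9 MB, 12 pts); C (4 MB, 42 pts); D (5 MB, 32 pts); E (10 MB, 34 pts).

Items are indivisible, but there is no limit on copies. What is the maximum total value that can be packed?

Best value-per-unit is C at 42/4, and filling with it alone uses size 12×4=48. No mix of the others beats 12×42 = 504.

504 pts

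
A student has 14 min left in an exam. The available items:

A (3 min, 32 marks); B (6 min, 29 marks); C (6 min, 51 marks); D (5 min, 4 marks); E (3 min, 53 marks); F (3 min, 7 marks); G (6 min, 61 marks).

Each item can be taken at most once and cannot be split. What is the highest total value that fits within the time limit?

146 marks

Check high-value combinations within 14 min:
- A+E+G: time 3+3+6=12, value 32+53+61=146
- A+C+E: time 3+6+3=12, value 32+51+53=136
- E+F+G: time 3+3+6=12, value 53+7+61=121
- D+E+G: time 5+3+6=14, value 4+53+61=118
- E+G: time 3+6=9, value 53+61=114
Best: 146 marks.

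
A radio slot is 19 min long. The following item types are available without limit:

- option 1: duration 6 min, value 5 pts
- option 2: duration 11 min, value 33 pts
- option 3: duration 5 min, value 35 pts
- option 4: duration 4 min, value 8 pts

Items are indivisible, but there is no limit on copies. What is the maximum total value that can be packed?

Best value-per-unit is option 3 at 35/5; filling with it alone gives 3×35 = 105.
Optimal mix: 3×option 3 + 1×option 4 → duration 19, value 113.

113 pts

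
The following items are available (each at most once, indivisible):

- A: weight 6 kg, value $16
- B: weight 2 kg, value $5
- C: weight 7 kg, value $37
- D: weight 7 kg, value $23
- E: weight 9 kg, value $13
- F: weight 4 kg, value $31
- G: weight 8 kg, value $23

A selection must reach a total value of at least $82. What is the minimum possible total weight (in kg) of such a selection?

Subsets with value ≥ 82, sorted by total weight:
- A+C+F: weight 17, value 84
- C+D+F: weight 18, value 91
- C+F+G: weight 19, value 91
Minimum weight: 17 kg.

17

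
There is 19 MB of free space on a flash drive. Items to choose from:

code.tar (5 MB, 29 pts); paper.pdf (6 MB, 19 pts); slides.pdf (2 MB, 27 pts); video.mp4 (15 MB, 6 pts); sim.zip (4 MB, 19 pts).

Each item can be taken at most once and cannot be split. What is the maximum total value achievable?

This is a 0/1 knapsack; check combinations near the capacity.
- code.tar+paper.pdf+slides.pdf+sim.zip: size 5+6+2+4=17, value 29+19+27+19=94
- code.tar+slides.pdf+sim.zip: size 5+2+4=11, value 29+27+19=75
- code.tar+paper.pdf+slides.pdf: size 5+6+2=13, value 29+19+27=75
- code.tar+paper.pdf+sim.zip: size 5+6+4=15, value 29+19+19=67
- paper.pdf+slides.pdf+sim.zip: size 6+2+4=12, value 19+27+19=65
Best: 94 pts.

94 pts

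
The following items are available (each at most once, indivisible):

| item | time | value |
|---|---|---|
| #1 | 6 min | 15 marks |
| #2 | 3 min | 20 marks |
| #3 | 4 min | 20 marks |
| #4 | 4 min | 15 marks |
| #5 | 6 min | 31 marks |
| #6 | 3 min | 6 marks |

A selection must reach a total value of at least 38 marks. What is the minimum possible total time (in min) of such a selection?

Subsets with value ≥ 38, sorted by total time:
- #2+#3: time 7, value 40
- #2+#5: time 9, value 51
- #3+#5: time 10, value 51
- #4+#5: time 10, value 46
Minimum time: 7 min.

7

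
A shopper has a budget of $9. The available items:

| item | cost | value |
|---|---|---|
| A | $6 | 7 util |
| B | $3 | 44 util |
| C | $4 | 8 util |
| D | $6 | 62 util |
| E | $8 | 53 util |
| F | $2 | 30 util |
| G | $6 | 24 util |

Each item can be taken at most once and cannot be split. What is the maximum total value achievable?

106 util

This is a 0/1 knapsack; check combinations near the capacity.
- B+D: cost 3+6=9, value 44+62=106
- D+F: cost 6+2=8, value 62+30=92
- B+C+F: cost 3+4+2=9, value 44+8+30=82
- B+F: cost 3+2=5, value 44+30=74
Best: 106 util.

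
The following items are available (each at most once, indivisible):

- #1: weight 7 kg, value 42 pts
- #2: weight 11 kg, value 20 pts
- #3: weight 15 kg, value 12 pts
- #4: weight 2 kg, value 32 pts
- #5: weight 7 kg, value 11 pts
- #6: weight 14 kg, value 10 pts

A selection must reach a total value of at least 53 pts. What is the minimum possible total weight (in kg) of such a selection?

Subsets with value ≥ 53, sorted by total weight:
- #1+#4: weight 9, value 74
- #1+#5: weight 14, value 53
Minimum weight: 9 kg.

9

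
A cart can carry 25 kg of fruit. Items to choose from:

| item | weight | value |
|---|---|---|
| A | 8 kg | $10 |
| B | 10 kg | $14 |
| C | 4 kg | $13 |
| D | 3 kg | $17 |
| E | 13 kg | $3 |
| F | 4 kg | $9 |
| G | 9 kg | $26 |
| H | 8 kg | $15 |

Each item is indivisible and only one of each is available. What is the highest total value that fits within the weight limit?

Check high-value combinations within 25 kg:
- C+D+G+H: weight 4+3+9+8=24, value 13+17+26+15=71
- D+F+G+H: weight 3+4+9+8=24, value 17+9+26+15=67
- A+C+D+G: weight 8+4+3+9=24, value 10+13+17+26=66
- C+D+F+G: weight 4+3+4+9=20, value 13+17+9+26=65
Best: $71.

$71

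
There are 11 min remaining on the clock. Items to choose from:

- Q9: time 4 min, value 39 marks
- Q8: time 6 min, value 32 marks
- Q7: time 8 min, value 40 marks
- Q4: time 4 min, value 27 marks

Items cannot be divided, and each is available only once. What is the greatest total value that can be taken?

71 marks

Check high-value combinations within 11 min:
- Q9+Q8: time 4+6=10, value 39+32=71
- Q9+Q4: time 4+4=8, value 39+27=66
- Q8+Q4: time 6+4=10, value 32+27=59
Best: 71 marks.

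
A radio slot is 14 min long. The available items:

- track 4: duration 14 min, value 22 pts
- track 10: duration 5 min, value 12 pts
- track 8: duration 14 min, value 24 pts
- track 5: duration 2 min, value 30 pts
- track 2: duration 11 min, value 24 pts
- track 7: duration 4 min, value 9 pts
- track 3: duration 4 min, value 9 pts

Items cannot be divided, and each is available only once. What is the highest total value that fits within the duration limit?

54 pts

Check high-value combinations within 14 min:
- track 5+track 2: duration 2+11=13, value 30+24=54
- track 10+track 5+track 7: duration 5+2+4=11, value 12+30+9=51
- track 10+track 5+track 3: duration 5+2+4=11, value 12+30+9=51
Best: 54 pts.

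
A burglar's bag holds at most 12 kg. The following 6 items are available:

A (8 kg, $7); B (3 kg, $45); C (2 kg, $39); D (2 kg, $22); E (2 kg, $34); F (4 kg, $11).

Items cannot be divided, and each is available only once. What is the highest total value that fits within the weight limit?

$140

This is a 0/1 knapsack; check combinations near the capacity.
- B+C+D+E: weight 3+2+2+2=9, value 45+39+22+34=140
- B+C+E+F: weight 3+2+2+4=11, value 45+39+34+11=129
- B+C+E: weight 3+2+2=7, value 45+39+34=118
Best: $140.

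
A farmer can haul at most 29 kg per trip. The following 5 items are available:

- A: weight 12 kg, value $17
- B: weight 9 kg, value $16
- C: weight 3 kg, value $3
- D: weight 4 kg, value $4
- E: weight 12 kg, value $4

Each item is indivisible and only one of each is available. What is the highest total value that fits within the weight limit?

$40

Check high-value combinations within 29 kg:
- A+B+C+D: weight 12+9+3+4=28, value 17+16+3+4=40
- A+B+D: weight 12+9+4=25, value 17+16+4=37
- A+B+C: weight 12+9+3=24, value 17+16+3=36
Best: $40.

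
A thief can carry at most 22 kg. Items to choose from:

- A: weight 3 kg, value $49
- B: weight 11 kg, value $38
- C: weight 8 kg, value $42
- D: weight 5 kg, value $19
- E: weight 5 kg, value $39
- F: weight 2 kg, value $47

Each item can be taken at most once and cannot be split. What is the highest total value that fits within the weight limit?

$177

Check high-value combinations within 22 kg:
- A+C+E+F: weight 3+8+5+2=18, value 49+42+39+47=177
- A+B+E+F: weight 3+11+5+2=21, value 49+38+39+47=173
- A+C+D+F: weight 3+8+5+2=18, value 49+42+19+47=157
- A+D+E+F: weight 3+5+5+2=15, value 49+19+39+47=154
Best: $177.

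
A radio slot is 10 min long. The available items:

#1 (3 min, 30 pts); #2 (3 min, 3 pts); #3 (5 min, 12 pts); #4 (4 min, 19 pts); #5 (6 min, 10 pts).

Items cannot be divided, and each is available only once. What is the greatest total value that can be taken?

Check high-value combinations within 10 min:
- #1+#2+#4: duration 3+3+4=10, value 30+3+19=52
- #1+#4: duration 3+4=7, value 30+19=49
- #1+#3: duration 3+5=8, value 30+12=42
- #1+#5: duration 3+6=9, value 30+10=40
- #1+#2: duration 3+3=6, value 30+3=33
Best: 52 pts.

52 pts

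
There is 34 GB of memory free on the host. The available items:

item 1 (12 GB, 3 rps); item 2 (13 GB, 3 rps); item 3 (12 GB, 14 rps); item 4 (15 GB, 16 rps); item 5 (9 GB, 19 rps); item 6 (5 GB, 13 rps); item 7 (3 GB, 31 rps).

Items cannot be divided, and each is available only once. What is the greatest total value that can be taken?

79 rps

This is a 0/1 knapsack; check combinations near the capacity.
- item 4+item 5+item 6+item 7: memory 15+9+5+3=32, value 16+19+13+31=79
- item 3+item 5+item 6+item 7: memory 12+9+5+3=29, value 14+19+13+31=77
- item 4+item 5+item 7: memory 15+9+3=27, value 16+19+31=66
- item 1+item 5+item 6+item 7: memory 12+9+5+3=29, value 3+19+13+31=66
- item 2+item 5+item 6+item 7: memory 13+9+5+3=30, value 3+19+13+31=66
Best: 79 rps.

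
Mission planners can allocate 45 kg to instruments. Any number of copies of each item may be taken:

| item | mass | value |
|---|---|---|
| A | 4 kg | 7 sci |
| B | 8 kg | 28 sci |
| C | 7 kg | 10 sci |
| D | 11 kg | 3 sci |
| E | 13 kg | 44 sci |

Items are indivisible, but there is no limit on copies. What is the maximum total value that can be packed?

156 sci

Best value-per-unit is B at 28/8; filling with it alone gives 5×28 = 140.
Optimal mix: 4×B + 1×E → mass 45, value 156.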